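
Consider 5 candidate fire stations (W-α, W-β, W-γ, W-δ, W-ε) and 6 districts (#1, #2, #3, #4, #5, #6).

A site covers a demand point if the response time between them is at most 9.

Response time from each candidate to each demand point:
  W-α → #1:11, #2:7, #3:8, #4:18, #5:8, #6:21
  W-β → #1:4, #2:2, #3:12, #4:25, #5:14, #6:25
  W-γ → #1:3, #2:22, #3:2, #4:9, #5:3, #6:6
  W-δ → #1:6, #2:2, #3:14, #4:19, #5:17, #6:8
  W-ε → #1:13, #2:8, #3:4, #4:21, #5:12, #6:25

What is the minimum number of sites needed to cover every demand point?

2

Coverage sets (demand points within 9 of each site):
  W-α: {#2, #3, #5}
  W-β: {#1, #2}
  W-γ: {#1, #3, #4, #5, #6}
  W-δ: {#1, #2, #6}
  W-ε: {#2, #3}
No single site covers all 6 demand points.
But {W-α, W-γ} covers everything, so the minimum is 2.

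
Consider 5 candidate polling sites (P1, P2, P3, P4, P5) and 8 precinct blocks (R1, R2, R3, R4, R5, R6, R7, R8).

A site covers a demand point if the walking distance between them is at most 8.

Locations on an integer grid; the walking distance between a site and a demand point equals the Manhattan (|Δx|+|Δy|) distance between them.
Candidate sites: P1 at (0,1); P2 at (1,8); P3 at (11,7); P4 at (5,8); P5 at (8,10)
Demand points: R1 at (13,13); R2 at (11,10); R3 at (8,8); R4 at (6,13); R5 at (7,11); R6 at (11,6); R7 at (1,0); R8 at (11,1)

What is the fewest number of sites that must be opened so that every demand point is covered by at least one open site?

Coverage sets (demand points within 8 of each site):
  P1: {R7}
  P2: {R3, R7}
  P3: {R1, R2, R3, R5, R6, R8}
  P4: {R2, R3, R4, R5, R6}
  P5: {R1, R2, R3, R4, R5, R6}
No 2 sites suffice: every size-2 union leaves at least one demand point uncovered.
But {P1, P3, P4} covers everything, so the minimum is 3.

3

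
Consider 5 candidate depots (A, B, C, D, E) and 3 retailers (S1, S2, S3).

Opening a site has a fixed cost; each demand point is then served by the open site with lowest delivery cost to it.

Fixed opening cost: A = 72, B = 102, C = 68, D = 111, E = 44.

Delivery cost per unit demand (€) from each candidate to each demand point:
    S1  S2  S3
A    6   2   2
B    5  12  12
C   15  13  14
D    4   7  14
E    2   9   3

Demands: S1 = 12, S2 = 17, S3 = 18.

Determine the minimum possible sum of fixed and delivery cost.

210

Open {A, E}: assign each demand point to its cheapest open site.
  S1→E 12×2=24, S2→A 17×2=34, S3→A 18×2=36
  delivery cost 94, fixed 116 → total 210.
Compare {A}: delivery cost 142 + fixed 72 = 214.
Compare {E}: delivery cost 231 + fixed 44 = 275.
Compare {A, C, E}: delivery cost 94 + fixed 184 = 278.
All other subsets cost ≥ 214. Minimum total cost: 210.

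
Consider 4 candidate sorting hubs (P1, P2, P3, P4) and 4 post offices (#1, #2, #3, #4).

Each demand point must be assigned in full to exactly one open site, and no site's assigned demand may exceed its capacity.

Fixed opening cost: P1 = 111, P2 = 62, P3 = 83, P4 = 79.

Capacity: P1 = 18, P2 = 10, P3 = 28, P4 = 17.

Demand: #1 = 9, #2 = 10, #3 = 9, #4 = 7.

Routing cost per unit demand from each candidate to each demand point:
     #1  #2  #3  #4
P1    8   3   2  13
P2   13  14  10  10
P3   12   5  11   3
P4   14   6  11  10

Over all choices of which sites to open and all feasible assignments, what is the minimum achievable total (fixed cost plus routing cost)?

355

Open {P1, P3}; cheapest assignment that respects the capacities:
  P1 (cap 18, load 18): #1, #3 — cost 9×8 + 9×2 = 90
  P3 (cap 28, load 17): #2, #4 — cost 10×5 + 7×3 = 71
  Shipping 161, fixed 194 → total 355.
  Any other capacity-feasible assignment to {P1, P3} ships for at least 161.
Compare {P1, P4}: its best feasible assignment gives total 410.
Compare {P2, P3}: its best feasible assignment gives total 414.
Every other set of open sites that can feasibly serve all demand totals ≥ 410 even under its best assignment. Minimum: 355.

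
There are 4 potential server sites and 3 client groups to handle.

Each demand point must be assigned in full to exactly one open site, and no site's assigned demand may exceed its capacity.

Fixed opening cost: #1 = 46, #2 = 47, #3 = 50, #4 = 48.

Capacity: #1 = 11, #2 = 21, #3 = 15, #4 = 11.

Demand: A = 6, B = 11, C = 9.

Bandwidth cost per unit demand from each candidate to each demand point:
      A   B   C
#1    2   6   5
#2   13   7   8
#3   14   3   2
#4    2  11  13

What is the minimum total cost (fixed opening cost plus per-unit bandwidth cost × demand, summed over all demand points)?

234

Open {#1, #3, #4}; cheapest assignment that respects the capacities:
  #1 (cap 11, load 9): C — cost 9×5 = 45
  #3 (cap 15, load 11): B — cost 11×3 = 33
  #4 (cap 11, load 6): A — cost 6×2 = 12
  Shipping 90, fixed 144 → total 234.
  Any other capacity-feasible assignment to {#1, #3, #4} ships for at least 90.
Compare {#1, #2, #3}: its best feasible assignment gives total 250.
Compare {#2, #3, #4}: its best feasible assignment gives total 252.
Every other set of open sites that can feasibly serve all demand totals ≥ 250 even under its best assignment. Minimum: 234.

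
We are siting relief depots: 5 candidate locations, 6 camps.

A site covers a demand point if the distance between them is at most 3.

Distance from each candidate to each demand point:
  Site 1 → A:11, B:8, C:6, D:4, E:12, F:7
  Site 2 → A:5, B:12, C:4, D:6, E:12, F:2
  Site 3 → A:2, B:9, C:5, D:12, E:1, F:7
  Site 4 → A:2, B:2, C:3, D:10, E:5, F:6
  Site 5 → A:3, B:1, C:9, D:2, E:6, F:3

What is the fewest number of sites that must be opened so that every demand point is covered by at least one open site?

3

Coverage sets (demand points within 3 of each site):
  Site 1: {}
  Site 2: {F}
  Site 3: {A, E}
  Site 4: {A, B, C}
  Site 5: {A, B, D, F}
No 2 sites suffice: every size-2 union leaves at least one demand point uncovered.
But {Site 3, Site 4, Site 5} covers everything, so the minimum is 3.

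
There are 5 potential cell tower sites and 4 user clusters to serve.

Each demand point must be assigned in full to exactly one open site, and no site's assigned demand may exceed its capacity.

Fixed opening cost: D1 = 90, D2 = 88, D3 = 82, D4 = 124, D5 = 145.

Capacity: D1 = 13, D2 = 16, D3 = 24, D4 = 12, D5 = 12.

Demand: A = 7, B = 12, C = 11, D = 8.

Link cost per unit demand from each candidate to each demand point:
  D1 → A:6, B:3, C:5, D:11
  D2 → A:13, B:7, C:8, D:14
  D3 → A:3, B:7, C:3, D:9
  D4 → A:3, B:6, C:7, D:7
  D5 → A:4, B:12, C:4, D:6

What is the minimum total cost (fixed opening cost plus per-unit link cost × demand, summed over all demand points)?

442

Open {D1, D3, D4}; cheapest assignment that respects the capacities:
  D1 (cap 13, load 12): B — cost 12×3 = 36
  D3 (cap 24, load 18): A, C — cost 7×3 + 11×3 = 54
  D4 (cap 12, load 8): D — cost 8×7 = 56
  Shipping 146, fixed 296 → total 442.
  Any other capacity-feasible assignment to {D1, D3, D4} ships for at least 146.
Compare {D1, D3, D5}: its best feasible assignment gives total 455.
Compare {D1, D2, D3}: its best feasible assignment gives total 462.
Every other set of open sites that can feasibly serve all demand totals ≥ 455 even under its best assignment. Minimum: 442.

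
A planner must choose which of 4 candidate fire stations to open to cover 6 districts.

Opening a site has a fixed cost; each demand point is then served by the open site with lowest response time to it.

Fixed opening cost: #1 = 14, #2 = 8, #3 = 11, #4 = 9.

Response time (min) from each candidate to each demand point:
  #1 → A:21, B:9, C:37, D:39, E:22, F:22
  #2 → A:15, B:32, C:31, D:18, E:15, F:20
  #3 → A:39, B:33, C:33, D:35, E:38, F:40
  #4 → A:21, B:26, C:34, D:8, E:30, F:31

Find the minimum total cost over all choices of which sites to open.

129

Open {#1, #2, #4}: assign each demand point to its cheapest open site.
  A→#2 15, B→#1 9, C→#2 31, D→#4 8, E→#2 15, F→#2 20
  response time 98, fixed 31 → total 129.
Compare {#1, #2}: response time 108 + fixed 22 = 130.
Compare {#2, #4}: response time 115 + fixed 17 = 132.
Compare {#2}: response time 131 + fixed 8 = 139.
All other subsets cost ≥ 130. Minimum total cost: 129.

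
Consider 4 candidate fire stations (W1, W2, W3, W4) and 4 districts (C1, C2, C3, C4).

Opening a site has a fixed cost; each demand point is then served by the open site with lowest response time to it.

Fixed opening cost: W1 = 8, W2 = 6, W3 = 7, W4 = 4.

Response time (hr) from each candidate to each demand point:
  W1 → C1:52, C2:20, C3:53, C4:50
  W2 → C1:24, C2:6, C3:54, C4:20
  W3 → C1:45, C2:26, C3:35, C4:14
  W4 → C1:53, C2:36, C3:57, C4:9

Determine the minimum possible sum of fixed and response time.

91

Open {W2, W3, W4}: assign each demand point to its cheapest open site.
  C1→W2 24, C2→W2 6, C3→W3 35, C4→W4 9
  response time 74, fixed 17 → total 91.
Compare {W2, W3}: response time 79 + fixed 13 = 92.
Compare {W1, W2, W3, W4}: response time 74 + fixed 25 = 99.
Compare {W1, W2, W3}: response time 79 + fixed 21 = 100.
All other subsets cost ≥ 92. Minimum total cost: 91.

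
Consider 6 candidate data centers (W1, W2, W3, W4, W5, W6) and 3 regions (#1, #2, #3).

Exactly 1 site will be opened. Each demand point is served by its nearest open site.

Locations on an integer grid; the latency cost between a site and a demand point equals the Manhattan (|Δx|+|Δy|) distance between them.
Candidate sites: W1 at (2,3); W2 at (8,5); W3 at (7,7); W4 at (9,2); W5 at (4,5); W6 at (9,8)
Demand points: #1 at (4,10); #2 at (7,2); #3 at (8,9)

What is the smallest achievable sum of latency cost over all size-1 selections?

14

Open {W3}.
  #1→W3 6, #2→W3 5, #3→W3 3  ⇒ total 14.
Compare {W2}: total 17.
Compare {W6}: total 17.
No size-1 selection does better; minimum is 14.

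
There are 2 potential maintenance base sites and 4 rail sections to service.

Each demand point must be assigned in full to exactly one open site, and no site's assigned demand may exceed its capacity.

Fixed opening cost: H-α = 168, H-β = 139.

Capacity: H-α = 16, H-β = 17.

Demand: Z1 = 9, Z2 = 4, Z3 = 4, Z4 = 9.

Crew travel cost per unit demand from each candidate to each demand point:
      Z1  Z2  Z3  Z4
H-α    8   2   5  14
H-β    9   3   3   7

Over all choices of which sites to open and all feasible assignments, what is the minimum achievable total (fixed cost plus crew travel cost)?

Open {H-α, H-β}; cheapest assignment that respects the capacities:
  H-α (cap 16, load 13): Z1, Z2 — cost 9×8 + 4×2 = 80
  H-β (cap 17, load 13): Z3, Z4 — cost 4×3 + 9×7 = 75
  Shipping 155, fixed 307 → total 462.
  Any other capacity-feasible assignment to {H-α, H-β} ships for at least 155.
Total demand is 26 and no other set of sites has combined capacity ≥ 26, so {H-α, H-β} is the only feasible choice of open sites. Minimum: 462.

462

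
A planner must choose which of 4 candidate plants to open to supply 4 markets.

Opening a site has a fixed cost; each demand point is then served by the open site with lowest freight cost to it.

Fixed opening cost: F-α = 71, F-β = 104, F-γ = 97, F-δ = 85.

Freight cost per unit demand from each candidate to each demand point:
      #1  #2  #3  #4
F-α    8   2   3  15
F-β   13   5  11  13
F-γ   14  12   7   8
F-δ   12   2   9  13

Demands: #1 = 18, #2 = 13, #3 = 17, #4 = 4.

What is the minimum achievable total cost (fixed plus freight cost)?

Open {F-α}: assign each demand point to its cheapest open site.
  #1→F-α 18×8=144, #2→F-α 13×2=26, #3→F-α 17×3=51, #4→F-α 4×15=60
  freight cost 281, fixed 71 → total 352.
Compare {F-α, F-γ}: freight cost 253 + fixed 168 = 421.
Compare {F-α, F-δ}: freight cost 273 + fixed 156 = 429.
Compare {F-α, F-β}: freight cost 273 + fixed 175 = 448.
All other subsets cost ≥ 421. Minimum total cost: 352.

352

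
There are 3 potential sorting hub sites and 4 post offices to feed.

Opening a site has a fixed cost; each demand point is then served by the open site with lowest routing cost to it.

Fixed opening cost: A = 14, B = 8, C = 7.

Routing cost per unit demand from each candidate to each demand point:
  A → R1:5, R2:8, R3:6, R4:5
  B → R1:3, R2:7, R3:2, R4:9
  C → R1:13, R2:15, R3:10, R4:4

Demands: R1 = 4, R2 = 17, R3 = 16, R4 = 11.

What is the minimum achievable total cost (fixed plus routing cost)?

Open {B, C}: assign each demand point to its cheapest open site.
  R1→B 4×3=12, R2→B 17×7=119, R3→B 16×2=32, R4→C 11×4=44
  routing cost 207, fixed 15 → total 222.
Compare {A, B, C}: routing cost 207 + fixed 29 = 236.
Compare {A, B}: routing cost 218 + fixed 22 = 240.
Compare {B}: routing cost 262 + fixed 8 = 270.
All other subsets cost ≥ 236. Minimum total cost: 222.

222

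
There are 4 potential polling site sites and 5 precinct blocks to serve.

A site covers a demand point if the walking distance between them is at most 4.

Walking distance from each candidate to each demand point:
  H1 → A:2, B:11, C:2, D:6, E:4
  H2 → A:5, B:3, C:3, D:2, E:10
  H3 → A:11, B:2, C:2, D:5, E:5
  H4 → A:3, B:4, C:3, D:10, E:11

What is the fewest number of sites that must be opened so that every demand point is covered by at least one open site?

2

Coverage sets (demand points within 4 of each site):
  H1: {A, C, E}
  H2: {B, C, D}
  H3: {B, C}
  H4: {A, B, C}
No single site covers all 5 demand points.
But {H1, H2} covers everything, so the minimum is 2.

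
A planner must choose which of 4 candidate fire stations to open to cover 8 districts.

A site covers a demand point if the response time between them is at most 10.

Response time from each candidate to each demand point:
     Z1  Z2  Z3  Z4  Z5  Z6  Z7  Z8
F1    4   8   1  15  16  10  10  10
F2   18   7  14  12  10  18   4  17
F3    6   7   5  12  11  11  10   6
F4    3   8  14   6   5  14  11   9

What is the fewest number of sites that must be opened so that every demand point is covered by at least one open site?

Coverage sets (demand points within 10 of each site):
  F1: {Z1, Z2, Z3, Z6, Z7, Z8}
  F2: {Z2, Z5, Z7}
  F3: {Z1, Z2, Z3, Z7, Z8}
  F4: {Z1, Z2, Z4, Z5, Z8}
No single site covers all 8 demand points.
But {F1, F4} covers everything, so the minimum is 2.

2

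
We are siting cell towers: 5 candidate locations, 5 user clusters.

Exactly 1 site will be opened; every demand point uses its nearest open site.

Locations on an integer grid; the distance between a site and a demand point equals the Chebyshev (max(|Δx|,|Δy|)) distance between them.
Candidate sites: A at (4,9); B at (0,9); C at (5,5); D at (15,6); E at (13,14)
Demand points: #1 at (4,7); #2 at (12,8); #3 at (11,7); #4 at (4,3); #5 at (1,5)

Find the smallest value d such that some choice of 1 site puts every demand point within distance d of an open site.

7

Open {C}.
  Farthest demand point is #2 at distance 7 (to C); all others are ≤ 7.
With {A} the worst case is 8.
With {B} the worst case is 12.
No size-1 selection achieves below 7.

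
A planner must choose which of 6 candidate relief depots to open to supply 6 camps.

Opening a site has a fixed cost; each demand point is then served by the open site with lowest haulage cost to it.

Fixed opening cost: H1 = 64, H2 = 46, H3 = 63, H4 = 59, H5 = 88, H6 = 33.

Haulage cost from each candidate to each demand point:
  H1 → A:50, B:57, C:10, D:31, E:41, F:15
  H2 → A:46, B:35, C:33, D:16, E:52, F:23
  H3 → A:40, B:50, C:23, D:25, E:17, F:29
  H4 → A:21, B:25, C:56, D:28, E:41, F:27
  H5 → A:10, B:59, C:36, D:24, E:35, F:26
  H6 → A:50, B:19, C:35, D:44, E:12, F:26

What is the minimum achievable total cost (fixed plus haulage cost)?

Open {H6}: assign each demand point to its cheapest open site.
  A→H6 50, B→H6 19, C→H6 35, D→H6 44, E→H6 12, F→H6 26
  haulage cost 186, fixed 33 → total 219.
Compare {H2, H6}: haulage cost 149 + fixed 79 = 228.
Compare {H4, H6}: haulage cost 141 + fixed 92 = 233.
Compare {H1, H6}: haulage cost 137 + fixed 97 = 234.
All other subsets cost ≥ 228. Minimum total cost: 219.

219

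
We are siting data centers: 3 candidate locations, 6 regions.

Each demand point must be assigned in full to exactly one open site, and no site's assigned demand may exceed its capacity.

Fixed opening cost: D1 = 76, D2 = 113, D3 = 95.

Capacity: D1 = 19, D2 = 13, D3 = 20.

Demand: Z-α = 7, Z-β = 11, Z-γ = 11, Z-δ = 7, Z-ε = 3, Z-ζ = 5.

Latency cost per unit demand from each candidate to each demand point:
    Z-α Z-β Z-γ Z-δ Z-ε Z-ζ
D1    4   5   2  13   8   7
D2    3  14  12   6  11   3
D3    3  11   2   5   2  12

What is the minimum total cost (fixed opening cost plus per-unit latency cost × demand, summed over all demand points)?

452

Open {D1, D2, D3}; cheapest assignment that respects the capacities:
  D1 (cap 19, load 18): Z-α, Z-β — cost 7×4 + 11×5 = 83
  D2 (cap 13, load 12): Z-δ, Z-ζ — cost 7×6 + 5×3 = 57
  D3 (cap 20, load 14): Z-γ, Z-ε — cost 11×2 + 3×2 = 28
  Shipping 168, fixed 284 → total 452.
  Any other capacity-feasible assignment to {D1, D2, D3} ships for at least 168.
Total demand is 44 and no other set of sites has combined capacity ≥ 44, so {D1, D2, D3} is the only feasible choice of open sites. Minimum: 452.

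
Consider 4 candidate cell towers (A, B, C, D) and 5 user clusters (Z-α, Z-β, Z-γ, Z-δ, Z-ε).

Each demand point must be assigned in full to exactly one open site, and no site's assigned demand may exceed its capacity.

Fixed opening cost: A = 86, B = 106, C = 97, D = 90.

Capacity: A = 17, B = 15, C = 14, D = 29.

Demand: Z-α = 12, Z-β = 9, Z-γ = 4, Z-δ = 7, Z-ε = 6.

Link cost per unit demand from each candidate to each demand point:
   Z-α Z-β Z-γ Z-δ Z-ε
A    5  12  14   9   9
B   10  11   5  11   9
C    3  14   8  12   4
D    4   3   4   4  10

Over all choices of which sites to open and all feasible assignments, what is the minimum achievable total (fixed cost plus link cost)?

346

Open {C, D}; cheapest assignment that respects the capacities:
  C (cap 14, load 10): Z-γ, Z-ε — cost 4×8 + 6×4 = 56
  D (cap 29, load 28): Z-α, Z-β, Z-δ — cost 12×4 + 9×3 + 7×4 = 103
  Shipping 159, fixed 187 → total 346.
  Any other capacity-feasible assignment to {C, D} ships for at least 159.
Compare {A, D}: its best feasible assignment gives total 367.
Compare {B, D}: its best feasible assignment gives total 373.
Every other set of open sites that can feasibly serve all demand totals ≥ 367 even under its best assignment. Minimum: 346.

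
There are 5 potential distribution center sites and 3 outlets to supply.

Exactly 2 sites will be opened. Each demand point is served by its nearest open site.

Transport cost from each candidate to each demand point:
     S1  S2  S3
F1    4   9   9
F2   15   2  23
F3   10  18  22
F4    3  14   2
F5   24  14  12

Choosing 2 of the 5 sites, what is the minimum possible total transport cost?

7

Open {F2, F4}.
  S1→F4 3, S2→F2 2, S3→F4 2  ⇒ total 7.
Compare {F1, F4}: total 14.
Compare {F1, F2}: total 15.
No size-2 selection does better; minimum is 7.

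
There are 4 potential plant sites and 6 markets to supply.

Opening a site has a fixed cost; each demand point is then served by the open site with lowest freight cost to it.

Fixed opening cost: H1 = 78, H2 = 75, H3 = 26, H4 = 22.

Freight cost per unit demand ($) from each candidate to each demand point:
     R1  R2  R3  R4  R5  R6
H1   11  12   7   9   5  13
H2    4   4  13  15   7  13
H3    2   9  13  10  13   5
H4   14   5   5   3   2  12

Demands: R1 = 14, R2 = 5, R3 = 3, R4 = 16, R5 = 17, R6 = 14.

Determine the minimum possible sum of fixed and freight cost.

268

Open {H3, H4}: assign each demand point to its cheapest open site.
  R1→H3 14×2=28, R2→H4 5×5=25, R3→H4 3×5=15, R4→H4 16×3=48, R5→H4 17×2=34, R6→H3 14×5=70
  freight cost 220, fixed 48 → total 268.
Compare {H2, H3, H4}: freight cost 215 + fixed 123 = 338.
Compare {H1, H3, H4}: freight cost 220 + fixed 126 = 346.
Compare {H1, H2, H3, H4}: freight cost 215 + fixed 201 = 416.
All other subsets cost ≥ 338. Minimum total cost: 268.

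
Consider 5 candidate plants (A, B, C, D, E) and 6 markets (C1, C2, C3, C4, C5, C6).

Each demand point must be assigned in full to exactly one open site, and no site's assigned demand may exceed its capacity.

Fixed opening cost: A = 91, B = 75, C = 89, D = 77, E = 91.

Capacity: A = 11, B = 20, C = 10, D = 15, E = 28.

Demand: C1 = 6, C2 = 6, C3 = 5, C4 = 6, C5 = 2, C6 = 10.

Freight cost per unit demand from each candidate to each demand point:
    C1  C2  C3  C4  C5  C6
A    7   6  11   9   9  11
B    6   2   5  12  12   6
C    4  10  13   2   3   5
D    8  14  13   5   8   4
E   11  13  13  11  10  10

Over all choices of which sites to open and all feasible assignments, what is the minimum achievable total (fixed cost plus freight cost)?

372

Open {B, C, D}; cheapest assignment that respects the capacities:
  B (cap 20, load 17): C1, C2, C3 — cost 6×6 + 6×2 + 5×5 = 73
  C (cap 10, load 8): C4, C5 — cost 6×2 + 2×3 = 18
  D (cap 15, load 10): C6 — cost 10×4 = 40
  Shipping 131, fixed 241 → total 372.
  Any other capacity-feasible assignment to {B, C, D} ships for at least 131.
Compare {B, D}: its best feasible assignment gives total 401.
Compare {B, E}: its best feasible assignment gives total 425.
Every other set of open sites that can feasibly serve all demand totals ≥ 401 even under its best assignment. Minimum: 372.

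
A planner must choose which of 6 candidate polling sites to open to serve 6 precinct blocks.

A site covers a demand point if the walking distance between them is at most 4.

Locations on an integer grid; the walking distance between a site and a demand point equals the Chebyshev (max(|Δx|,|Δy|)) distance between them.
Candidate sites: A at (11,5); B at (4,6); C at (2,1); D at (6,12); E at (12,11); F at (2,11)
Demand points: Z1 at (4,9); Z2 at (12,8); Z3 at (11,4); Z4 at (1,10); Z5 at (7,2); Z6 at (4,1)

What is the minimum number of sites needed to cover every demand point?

Coverage sets (demand points within 4 of each site):
  A: {Z2, Z3, Z5}
  B: {Z1, Z4, Z5}
  C: {Z6}
  D: {Z1}
  E: {Z2}
  F: {Z1, Z4}
No 2 sites suffice: every size-2 union leaves at least one demand point uncovered.
But {A, B, C} covers everything, so the minimum is 3.

3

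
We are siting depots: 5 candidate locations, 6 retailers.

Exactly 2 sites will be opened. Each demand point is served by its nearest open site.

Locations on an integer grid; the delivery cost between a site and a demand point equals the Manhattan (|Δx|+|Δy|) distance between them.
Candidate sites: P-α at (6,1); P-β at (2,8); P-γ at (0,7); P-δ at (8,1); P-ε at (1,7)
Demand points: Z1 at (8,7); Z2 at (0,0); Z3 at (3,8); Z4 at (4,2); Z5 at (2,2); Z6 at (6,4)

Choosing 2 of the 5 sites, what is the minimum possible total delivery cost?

Open {P-α, P-β}.
  Z1→P-β 7, Z2→P-α 7, Z3→P-β 1, Z4→P-α 3, Z5→P-α 5, Z6→P-α 3  ⇒ total 26.
Compare {P-α, P-ε}: total 28.
Compare {P-α, P-γ}: total 30.
No size-2 selection does better; minimum is 26.

26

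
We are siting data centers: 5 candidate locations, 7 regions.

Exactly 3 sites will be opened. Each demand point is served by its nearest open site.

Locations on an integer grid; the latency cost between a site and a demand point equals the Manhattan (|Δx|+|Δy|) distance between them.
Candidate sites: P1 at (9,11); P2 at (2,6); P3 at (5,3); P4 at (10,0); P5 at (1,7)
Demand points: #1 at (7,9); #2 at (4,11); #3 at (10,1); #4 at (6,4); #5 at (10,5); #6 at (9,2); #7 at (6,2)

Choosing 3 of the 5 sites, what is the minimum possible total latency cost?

22

Open {P1, P3, P4}.
  #1→P1 4, #2→P1 5, #3→P4 1, #4→P3 2, #5→P4 5, #6→P4 3, #7→P3 2  ⇒ total 22.
Compare {P2, P3, P4}: total 28.
Compare {P3, P4, P5}: total 28.
No size-3 selection does better; minimum is 22.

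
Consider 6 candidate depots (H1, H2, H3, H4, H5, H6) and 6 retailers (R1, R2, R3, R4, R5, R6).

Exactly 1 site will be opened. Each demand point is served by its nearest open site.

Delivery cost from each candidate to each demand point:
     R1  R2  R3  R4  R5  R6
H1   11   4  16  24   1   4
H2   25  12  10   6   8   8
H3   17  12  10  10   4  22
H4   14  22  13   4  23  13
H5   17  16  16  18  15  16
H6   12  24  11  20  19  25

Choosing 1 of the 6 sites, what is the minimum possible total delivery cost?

Open {H1}.
  R1→H1 11, R2→H1 4, R3→H1 16, R4→H1 24, R5→H1 1, R6→H1 4  ⇒ total 60.
Compare {H2}: total 69.
Compare {H3}: total 75.
No size-1 selection does better; minimum is 60.

60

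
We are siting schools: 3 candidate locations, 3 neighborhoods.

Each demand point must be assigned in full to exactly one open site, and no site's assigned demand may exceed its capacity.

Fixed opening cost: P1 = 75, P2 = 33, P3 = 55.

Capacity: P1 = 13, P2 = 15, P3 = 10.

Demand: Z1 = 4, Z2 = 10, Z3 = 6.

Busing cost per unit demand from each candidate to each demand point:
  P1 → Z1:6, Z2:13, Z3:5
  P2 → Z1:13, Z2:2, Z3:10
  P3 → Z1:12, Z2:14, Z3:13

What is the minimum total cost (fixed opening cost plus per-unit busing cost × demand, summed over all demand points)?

182

Open {P1, P2}; cheapest assignment that respects the capacities:
  P1 (cap 13, load 10): Z1, Z3 — cost 4×6 + 6×5 = 54
  P2 (cap 15, load 10): Z2 — cost 10×2 = 20
  Shipping 74, fixed 108 → total 182.
  Any other capacity-feasible assignment to {P1, P2} ships for at least 74.
Compare {P2, P3}: its best feasible assignment gives total 234.
Compare {P1, P2, P3}: its best feasible assignment gives total 237.
Every other set of open sites that can feasibly serve all demand totals ≥ 234 even under its best assignment. Minimum: 182.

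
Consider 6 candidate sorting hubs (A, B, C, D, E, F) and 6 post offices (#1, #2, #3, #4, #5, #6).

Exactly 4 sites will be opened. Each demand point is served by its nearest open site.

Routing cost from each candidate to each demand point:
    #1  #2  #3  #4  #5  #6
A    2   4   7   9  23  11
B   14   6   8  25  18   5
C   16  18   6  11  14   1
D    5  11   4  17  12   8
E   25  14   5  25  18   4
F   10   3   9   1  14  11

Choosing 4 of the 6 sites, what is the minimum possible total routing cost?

Open {A, C, D, F}.
  #1→A 2, #2→F 3, #3→D 4, #4→F 1, #5→D 12, #6→C 1  ⇒ total 23.
Compare {A, C, E, F}: total 26.
Compare {A, D, E, F}: total 26.
No size-4 selection does better; minimum is 23.

23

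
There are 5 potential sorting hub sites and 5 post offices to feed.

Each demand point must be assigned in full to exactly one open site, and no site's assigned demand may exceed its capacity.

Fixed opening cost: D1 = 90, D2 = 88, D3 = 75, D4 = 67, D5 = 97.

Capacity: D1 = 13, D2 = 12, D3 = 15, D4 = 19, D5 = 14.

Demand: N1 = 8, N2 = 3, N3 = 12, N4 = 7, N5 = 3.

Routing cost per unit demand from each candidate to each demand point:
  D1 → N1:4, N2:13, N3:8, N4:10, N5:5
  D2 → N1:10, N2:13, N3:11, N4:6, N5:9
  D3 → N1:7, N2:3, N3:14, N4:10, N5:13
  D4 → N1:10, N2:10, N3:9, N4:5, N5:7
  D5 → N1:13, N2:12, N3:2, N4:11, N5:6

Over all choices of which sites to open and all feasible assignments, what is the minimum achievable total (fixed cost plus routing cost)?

384

Open {D3, D4, D5}; cheapest assignment that respects the capacities:
  D3 (cap 15, load 11): N1, N2 — cost 8×7 + 3×3 = 65
  D4 (cap 19, load 10): N4, N5 — cost 7×5 + 3×7 = 56
  D5 (cap 14, load 12): N3 — cost 12×2 = 24
  Shipping 145, fixed 239 → total 384.
  Any other capacity-feasible assignment to {D3, D4, D5} ships for at least 145.
Compare {D3, D4}: its best feasible assignment gives total 389.
Compare {D1, D4, D5}: its best feasible assignment gives total 390.
Every other set of open sites that can feasibly serve all demand totals ≥ 389 even under its best assignment. Minimum: 384.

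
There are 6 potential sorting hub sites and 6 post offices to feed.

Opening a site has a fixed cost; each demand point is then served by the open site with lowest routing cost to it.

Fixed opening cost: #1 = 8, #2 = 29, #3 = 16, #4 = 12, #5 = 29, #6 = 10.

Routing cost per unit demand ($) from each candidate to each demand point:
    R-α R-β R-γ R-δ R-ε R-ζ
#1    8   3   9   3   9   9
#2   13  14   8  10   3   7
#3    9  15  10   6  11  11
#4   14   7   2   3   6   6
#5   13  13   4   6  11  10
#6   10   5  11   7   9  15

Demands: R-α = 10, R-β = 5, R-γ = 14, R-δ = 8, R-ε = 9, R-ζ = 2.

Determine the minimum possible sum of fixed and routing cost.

Open {#1, #4}: assign each demand point to its cheapest open site.
  R-α→#1 10×8=80, R-β→#1 5×3=15, R-γ→#4 14×2=28, R-δ→#1 8×3=24, R-ε→#4 9×6=54, R-ζ→#4 2×6=12
  routing cost 213, fixed 20 → total 233.
Compare {#1, #2, #4}: routing cost 186 + fixed 49 = 235.
Compare {#1, #4, #6}: routing cost 213 + fixed 30 = 243.
Compare {#1, #2, #4, #6}: routing cost 186 + fixed 59 = 245.
All other subsets cost ≥ 235. Minimum total cost: 233.

233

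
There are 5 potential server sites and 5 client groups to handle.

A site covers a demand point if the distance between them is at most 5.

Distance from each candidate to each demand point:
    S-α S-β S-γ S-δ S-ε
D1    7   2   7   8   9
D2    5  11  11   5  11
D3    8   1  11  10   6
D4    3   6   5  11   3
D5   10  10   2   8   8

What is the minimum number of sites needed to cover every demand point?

Coverage sets (demand points within 5 of each site):
  D1: {S-β}
  D2: {S-α, S-δ}
  D3: {S-β}
  D4: {S-α, S-γ, S-ε}
  D5: {S-γ}
No 2 sites suffice: every size-2 union leaves at least one demand point uncovered.
But {D1, D2, D4} covers everything, so the minimum is 3.

3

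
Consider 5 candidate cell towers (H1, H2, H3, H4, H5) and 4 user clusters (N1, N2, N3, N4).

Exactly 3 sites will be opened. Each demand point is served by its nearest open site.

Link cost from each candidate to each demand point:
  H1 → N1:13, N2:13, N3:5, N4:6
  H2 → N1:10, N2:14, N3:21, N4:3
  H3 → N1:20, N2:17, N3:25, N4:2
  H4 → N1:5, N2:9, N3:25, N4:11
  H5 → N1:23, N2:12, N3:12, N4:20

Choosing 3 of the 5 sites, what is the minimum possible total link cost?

21

Open {H1, H3, H4}.
  N1→H4 5, N2→H4 9, N3→H1 5, N4→H3 2  ⇒ total 21.
Compare {H1, H2, H4}: total 22.
Compare {H1, H4, H5}: total 25.
No size-3 selection does better; minimum is 21.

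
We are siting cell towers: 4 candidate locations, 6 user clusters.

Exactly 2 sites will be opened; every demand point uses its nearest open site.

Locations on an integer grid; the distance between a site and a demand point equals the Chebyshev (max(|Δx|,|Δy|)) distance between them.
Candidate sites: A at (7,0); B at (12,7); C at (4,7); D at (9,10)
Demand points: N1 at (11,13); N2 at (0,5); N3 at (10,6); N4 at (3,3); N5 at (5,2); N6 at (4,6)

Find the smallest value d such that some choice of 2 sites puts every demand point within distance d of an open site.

5

Open {C, D}.
  Farthest demand point is N5 at distance 5 (to C); all others are ≤ 5.
With {B, C} the worst case is 6.
With {A, B} the worst case is 7.
No size-2 selection achieves below 5.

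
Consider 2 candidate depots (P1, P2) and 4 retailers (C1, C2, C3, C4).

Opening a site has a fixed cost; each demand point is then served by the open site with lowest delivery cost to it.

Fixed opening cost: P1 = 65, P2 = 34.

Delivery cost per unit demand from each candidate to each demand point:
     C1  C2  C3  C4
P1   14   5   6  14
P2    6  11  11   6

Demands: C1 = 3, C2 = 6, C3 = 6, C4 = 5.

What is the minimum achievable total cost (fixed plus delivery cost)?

Open {P1, P2}: assign each demand point to its cheapest open site.
  C1→P2 3×6=18, C2→P1 6×5=30, C3→P1 6×6=36, C4→P2 5×6=30
  delivery cost 114, fixed 99 → total 213.
Compare {P2}: delivery cost 180 + fixed 34 = 214.
Compare {P1}: delivery cost 178 + fixed 65 = 243.

213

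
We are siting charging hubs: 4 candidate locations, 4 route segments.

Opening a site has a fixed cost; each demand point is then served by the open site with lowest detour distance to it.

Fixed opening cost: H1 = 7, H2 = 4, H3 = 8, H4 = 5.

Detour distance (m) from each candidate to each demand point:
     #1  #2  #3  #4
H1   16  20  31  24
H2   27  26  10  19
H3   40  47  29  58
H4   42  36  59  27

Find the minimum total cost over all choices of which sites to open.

Open {H1, H2}: assign each demand point to its cheapest open site.
  #1→H1 16, #2→H1 20, #3→H2 10, #4→H2 19
  detour distance 65, fixed 11 → total 76.
Compare {H1, H2, H4}: detour distance 65 + fixed 16 = 81.
Compare {H1, H2, H3}: detour distance 65 + fixed 19 = 84.
Compare {H2}: detour distance 82 + fixed 4 = 86.
All other subsets cost ≥ 81. Minimum total cost: 76.

76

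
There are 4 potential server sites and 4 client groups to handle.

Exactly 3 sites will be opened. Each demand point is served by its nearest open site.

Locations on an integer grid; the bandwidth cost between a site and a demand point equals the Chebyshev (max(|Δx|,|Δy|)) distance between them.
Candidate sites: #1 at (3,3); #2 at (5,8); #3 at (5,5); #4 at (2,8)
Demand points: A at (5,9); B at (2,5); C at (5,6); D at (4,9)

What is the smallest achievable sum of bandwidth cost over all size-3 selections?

5

Open {#1, #2, #3}.
  A→#2 1, B→#1 2, C→#3 1, D→#2 1  ⇒ total 5.
Compare {#1, #2, #4}: total 6.
Compare {#2, #3, #4}: total 6.
No size-3 selection does better; minimum is 5.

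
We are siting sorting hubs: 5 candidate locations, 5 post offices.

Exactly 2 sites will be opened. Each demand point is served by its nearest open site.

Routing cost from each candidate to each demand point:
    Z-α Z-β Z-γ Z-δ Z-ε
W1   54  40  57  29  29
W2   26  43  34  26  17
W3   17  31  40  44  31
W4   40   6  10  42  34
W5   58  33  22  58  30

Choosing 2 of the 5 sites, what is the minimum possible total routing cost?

85

Open {W2, W4}.
  Z-α→W2 26, Z-β→W4 6, Z-γ→W4 10, Z-δ→W2 26, Z-ε→W2 17  ⇒ total 85.
Compare {W3, W4}: total 106.
Compare {W1, W4}: total 114.
No size-2 selection does better; minimum is 85.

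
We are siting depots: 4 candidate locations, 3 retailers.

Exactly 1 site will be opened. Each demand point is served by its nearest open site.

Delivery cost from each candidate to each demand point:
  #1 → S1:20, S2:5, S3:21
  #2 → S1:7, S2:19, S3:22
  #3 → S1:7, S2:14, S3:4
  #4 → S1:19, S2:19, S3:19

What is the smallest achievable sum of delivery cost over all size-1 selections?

25

Open {#3}.
  S1→#3 7, S2→#3 14, S3→#3 4  ⇒ total 25.
Compare {#1}: total 46.
Compare {#2}: total 48.
No size-1 selection does better; minimum is 25.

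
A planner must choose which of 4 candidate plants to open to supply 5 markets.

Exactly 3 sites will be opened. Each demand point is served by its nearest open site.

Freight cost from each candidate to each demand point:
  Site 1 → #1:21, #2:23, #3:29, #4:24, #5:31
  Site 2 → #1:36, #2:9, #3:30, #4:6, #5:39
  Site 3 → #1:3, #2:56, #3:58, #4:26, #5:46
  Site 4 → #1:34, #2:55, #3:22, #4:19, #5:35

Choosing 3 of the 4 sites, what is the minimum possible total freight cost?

Open {Site 2, Site 3, Site 4}.
  #1→Site 3 3, #2→Site 2 9, #3→Site 4 22, #4→Site 2 6, #5→Site 4 35  ⇒ total 75.
Compare {Site 1, Site 2, Site 3}: total 78.
Compare {Site 1, Site 2, Site 4}: total 89.
No size-3 selection does better; minimum is 75.

75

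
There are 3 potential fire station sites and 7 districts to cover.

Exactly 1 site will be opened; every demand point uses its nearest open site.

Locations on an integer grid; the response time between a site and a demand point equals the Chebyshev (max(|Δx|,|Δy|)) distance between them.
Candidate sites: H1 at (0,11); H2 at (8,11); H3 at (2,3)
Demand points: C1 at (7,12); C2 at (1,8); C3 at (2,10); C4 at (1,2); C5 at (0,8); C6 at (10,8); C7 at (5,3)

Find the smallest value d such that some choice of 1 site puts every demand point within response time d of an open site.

Open {H2}.
  Farthest demand point is C4 at response time 9 (to H2); all others are ≤ 9.
With {H3} the worst case is 9.
With {H1} the worst case is 10.
No size-1 selection achieves below 9.

9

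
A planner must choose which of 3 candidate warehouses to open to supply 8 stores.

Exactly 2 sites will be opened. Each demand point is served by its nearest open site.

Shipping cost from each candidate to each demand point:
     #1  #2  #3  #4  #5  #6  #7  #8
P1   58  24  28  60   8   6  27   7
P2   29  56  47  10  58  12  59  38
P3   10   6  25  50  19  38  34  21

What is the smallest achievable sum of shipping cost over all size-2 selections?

137

Open {P2, P3}.
  #1→P3 10, #2→P3 6, #3→P3 25, #4→P2 10, #5→P3 19, #6→P2 12, #7→P3 34, #8→P3 21  ⇒ total 137.
Compare {P1, P2}: total 139.
Compare {P1, P3}: total 139.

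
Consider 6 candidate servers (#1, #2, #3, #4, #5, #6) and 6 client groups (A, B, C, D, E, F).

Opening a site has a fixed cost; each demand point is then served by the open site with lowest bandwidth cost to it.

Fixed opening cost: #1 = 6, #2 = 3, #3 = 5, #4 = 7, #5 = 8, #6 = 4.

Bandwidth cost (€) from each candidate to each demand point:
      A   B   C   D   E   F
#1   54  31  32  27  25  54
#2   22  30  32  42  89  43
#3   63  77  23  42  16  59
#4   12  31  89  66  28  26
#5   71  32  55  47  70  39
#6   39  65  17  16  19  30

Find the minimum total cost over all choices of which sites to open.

132

Open {#4, #6}: assign each demand point to its cheapest open site.
  A→#4 12, B→#4 31, C→#6 17, D→#6 16, E→#6 19, F→#4 26
  bandwidth cost 121, fixed 11 → total 132.
Compare {#2, #4, #6}: bandwidth cost 120 + fixed 14 = 134.
Compare {#3, #4, #6}: bandwidth cost 118 + fixed 16 = 134.
Compare {#2, #3, #4, #6}: bandwidth cost 117 + fixed 19 = 136.
All other subsets cost ≥ 134. Minimum total cost: 132.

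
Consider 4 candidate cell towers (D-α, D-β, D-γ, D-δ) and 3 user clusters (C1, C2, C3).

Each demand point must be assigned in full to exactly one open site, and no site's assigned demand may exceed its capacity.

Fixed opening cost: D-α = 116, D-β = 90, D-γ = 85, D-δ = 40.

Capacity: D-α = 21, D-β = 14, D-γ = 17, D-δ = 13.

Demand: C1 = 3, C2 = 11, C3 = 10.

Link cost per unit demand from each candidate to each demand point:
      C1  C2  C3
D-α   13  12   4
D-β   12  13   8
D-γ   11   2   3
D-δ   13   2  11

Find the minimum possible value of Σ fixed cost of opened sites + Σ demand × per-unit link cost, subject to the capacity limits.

Open {D-γ, D-δ}; cheapest assignment that respects the capacities:
  D-γ (cap 17, load 13): C1, C3 — cost 3×11 + 10×3 = 63
  D-δ (cap 13, load 11): C2 — cost 11×2 = 22
  Shipping 85, fixed 125 → total 210.
  Any other capacity-feasible assignment to {D-γ, D-δ} ships for at least 85.
Compare {D-α, D-δ}: its best feasible assignment gives total 257.
Compare {D-β, D-δ}: its best feasible assignment gives total 268.
Every other set of open sites that can feasibly serve all demand totals ≥ 257 even under its best assignment. Minimum: 210.

210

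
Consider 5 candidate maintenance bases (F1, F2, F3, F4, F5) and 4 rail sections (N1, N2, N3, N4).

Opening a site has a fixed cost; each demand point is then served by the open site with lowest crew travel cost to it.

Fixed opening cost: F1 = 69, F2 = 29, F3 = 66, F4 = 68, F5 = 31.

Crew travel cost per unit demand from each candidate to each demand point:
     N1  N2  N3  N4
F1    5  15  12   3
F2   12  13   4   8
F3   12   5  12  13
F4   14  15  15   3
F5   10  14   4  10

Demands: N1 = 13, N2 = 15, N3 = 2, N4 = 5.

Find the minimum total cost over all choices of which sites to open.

Open {F1, F3}: assign each demand point to its cheapest open site.
  N1→F1 13×5=65, N2→F3 15×5=75, N3→F1 2×12=24, N4→F1 5×3=15
  crew travel cost 179, fixed 135 → total 314.
Compare {F1, F2, F3}: crew travel cost 163 + fixed 164 = 327.
Compare {F1, F3, F5}: crew travel cost 163 + fixed 166 = 329.
Compare {F1, F2, F3, F5}: crew travel cost 163 + fixed 195 = 358.
All other subsets cost ≥ 327. Minimum total cost: 314.

314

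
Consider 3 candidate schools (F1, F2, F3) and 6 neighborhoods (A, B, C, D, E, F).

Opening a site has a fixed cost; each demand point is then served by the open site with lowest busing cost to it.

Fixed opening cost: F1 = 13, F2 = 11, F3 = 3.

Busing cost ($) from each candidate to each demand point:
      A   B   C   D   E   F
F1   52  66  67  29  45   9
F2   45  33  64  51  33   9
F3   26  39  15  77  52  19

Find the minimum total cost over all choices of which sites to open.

172

Open {F1, F2, F3}: assign each demand point to its cheapest open site.
  A→F3 26, B→F2 33, C→F3 15, D→F1 29, E→F2 33, F→F1 9
  busing cost 145, fixed 27 → total 172.
Compare {F1, F3}: busing cost 163 + fixed 16 = 179.
Compare {F2, F3}: busing cost 167 + fixed 14 = 181.
Compare {F3}: busing cost 228 + fixed 3 = 231.
All other subsets cost ≥ 179. Minimum total cost: 172.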